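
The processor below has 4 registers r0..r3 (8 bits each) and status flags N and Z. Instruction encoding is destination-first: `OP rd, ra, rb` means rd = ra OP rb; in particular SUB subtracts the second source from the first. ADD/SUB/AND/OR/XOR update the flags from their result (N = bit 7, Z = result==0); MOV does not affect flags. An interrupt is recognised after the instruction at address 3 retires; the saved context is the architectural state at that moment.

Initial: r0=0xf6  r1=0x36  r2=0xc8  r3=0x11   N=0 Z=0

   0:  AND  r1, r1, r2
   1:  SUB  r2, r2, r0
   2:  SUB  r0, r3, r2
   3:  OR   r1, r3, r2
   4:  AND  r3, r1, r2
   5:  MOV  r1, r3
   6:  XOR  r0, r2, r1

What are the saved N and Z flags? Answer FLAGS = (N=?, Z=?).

after  0: r0=0xf6 r1=0x00 r2=0xc8 r3=0x11  N=0 Z=1
after  1: r0=0xf6 r1=0x00 r2=0xd2 r3=0x11  N=1 Z=0
after  2: r0=0x3f r1=0x00 r2=0xd2 r3=0x11  N=0 Z=0
after  3: r0=0x3f r1=0xd3 r2=0xd2 r3=0x11  N=1 Z=0
-- IRQ taken; context saved, return-PC = 4 --

FLAGS = (N=1, Z=0)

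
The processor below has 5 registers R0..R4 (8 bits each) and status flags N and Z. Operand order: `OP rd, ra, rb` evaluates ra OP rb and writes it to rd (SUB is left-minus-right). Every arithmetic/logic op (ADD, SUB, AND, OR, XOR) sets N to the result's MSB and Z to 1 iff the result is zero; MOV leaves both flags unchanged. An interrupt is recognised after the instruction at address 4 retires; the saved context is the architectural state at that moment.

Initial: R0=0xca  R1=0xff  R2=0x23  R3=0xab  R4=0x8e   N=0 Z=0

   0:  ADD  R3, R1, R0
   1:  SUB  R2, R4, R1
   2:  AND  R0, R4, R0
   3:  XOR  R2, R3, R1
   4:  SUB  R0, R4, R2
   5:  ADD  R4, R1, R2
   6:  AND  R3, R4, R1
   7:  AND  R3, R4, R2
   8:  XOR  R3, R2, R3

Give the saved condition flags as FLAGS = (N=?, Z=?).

FLAGS = (N=0, Z=0)

after  0: R0=0xca R1=0xff R2=0x23 R3=0xc9 R4=0x8e  N=1 Z=0
after  1: R0=0xca R1=0xff R2=0x8f R3=0xc9 R4=0x8e  N=1 Z=0
after  2: R0=0x8a R1=0xff R2=0x8f R3=0xc9 R4=0x8e  N=1 Z=0
after  3: R0=0x8a R1=0xff R2=0x36 R3=0xc9 R4=0x8e  N=0 Z=0
after  4: R0=0x58 R1=0xff R2=0x36 R3=0xc9 R4=0x8e  N=0 Z=0
-- IRQ taken; context saved, return-PC = 5 --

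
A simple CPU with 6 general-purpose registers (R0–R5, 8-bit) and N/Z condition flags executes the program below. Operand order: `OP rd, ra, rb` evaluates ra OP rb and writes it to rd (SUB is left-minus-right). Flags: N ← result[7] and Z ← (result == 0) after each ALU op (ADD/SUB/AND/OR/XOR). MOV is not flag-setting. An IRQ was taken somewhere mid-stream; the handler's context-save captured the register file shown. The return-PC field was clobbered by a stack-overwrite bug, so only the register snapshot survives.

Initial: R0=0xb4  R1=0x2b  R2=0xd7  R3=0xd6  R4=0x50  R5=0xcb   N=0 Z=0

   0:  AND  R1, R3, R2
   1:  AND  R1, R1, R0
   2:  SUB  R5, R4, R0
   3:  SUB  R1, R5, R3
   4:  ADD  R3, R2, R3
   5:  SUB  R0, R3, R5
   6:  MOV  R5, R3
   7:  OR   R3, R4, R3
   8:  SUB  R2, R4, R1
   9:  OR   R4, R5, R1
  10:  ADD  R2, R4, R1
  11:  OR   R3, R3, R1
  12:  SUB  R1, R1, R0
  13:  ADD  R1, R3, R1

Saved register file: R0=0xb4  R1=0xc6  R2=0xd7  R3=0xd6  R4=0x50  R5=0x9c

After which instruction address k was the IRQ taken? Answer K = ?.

K = 3

after  0: R0=0xb4 R1=0xd6 R2=0xd7 R3=0xd6 R4=0x50 R5=0xcb  N=1 Z=0
after  1: R0=0xb4 R1=0x94 R2=0xd7 R3=0xd6 R4=0x50 R5=0xcb  N=1 Z=0
after  2: R0=0xb4 R1=0x94 R2=0xd7 R3=0xd6 R4=0x50 R5=0x9c  N=1 Z=0
after  3: R0=0xb4 R1=0xc6 R2=0xd7 R3=0xd6 R4=0x50 R5=0x9c  N=1 Z=0
-- IRQ taken; context saved, return-PC = 4 --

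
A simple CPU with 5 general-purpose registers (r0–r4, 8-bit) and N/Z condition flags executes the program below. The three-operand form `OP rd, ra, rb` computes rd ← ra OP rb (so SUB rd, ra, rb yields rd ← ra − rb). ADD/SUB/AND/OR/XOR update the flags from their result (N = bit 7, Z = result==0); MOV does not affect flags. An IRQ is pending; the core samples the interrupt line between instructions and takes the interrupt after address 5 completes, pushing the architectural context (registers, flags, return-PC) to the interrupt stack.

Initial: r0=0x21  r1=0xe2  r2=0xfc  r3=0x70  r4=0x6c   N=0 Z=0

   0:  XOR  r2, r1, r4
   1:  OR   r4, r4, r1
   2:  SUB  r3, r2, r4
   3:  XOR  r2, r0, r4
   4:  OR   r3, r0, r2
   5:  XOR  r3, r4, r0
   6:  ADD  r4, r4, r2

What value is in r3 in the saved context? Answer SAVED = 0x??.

SAVED = 0xcf

after  0: r0=0x21 r1=0xe2 r2=0x8e r3=0x70 r4=0x6c  N=1 Z=0
after  1: r0=0x21 r1=0xe2 r2=0x8e r3=0x70 r4=0xee  N=1 Z=0
after  2: r0=0x21 r1=0xe2 r2=0x8e r3=0xa0 r4=0xee  N=1 Z=0
after  3: r0=0x21 r1=0xe2 r2=0xcf r3=0xa0 r4=0xee  N=1 Z=0
after  4: r0=0x21 r1=0xe2 r2=0xcf r3=0xef r4=0xee  N=1 Z=0
after  5: r0=0x21 r1=0xe2 r2=0xcf r3=0xcf r4=0xee  N=1 Z=0
-- IRQ taken; context saved, return-PC = 6 --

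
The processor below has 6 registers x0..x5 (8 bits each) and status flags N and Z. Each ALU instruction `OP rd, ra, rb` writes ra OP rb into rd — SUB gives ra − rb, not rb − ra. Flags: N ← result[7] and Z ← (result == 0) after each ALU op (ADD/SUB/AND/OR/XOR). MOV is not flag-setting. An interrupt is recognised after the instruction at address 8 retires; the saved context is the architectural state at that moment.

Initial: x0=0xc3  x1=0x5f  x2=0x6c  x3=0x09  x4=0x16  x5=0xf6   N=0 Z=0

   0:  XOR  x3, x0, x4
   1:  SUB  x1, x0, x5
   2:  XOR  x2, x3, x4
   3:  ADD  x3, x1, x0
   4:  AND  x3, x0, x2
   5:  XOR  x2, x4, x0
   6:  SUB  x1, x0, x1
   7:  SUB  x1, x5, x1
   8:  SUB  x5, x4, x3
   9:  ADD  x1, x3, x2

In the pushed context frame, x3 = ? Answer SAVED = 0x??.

after  0: x0=0xc3 x1=0x5f x2=0x6c x3=0xd5 x4=0x16 x5=0xf6  N=1 Z=0
after  1: x0=0xc3 x1=0xcd x2=0x6c x3=0xd5 x4=0x16 x5=0xf6  N=1 Z=0
after  2: x0=0xc3 x1=0xcd x2=0xc3 x3=0xd5 x4=0x16 x5=0xf6  N=1 Z=0
after  3: x0=0xc3 x1=0xcd x2=0xc3 x3=0x90 x4=0x16 x5=0xf6  N=1 Z=0
after  4: x0=0xc3 x1=0xcd x2=0xc3 x3=0xc3 x4=0x16 x5=0xf6  N=1 Z=0
after  5: x0=0xc3 x1=0xcd x2=0xd5 x3=0xc3 x4=0x16 x5=0xf6  N=1 Z=0
after  6: x0=0xc3 x1=0xf6 x2=0xd5 x3=0xc3 x4=0x16 x5=0xf6  N=1 Z=0
after  7: x0=0xc3 x1=0x00 x2=0xd5 x3=0xc3 x4=0x16 x5=0xf6  N=0 Z=1
after  8: x0=0xc3 x1=0x00 x2=0xd5 x3=0xc3 x4=0x16 x5=0x53  N=0 Z=0
-- IRQ taken; context saved, return-PC = 9 --

SAVED = 0xc3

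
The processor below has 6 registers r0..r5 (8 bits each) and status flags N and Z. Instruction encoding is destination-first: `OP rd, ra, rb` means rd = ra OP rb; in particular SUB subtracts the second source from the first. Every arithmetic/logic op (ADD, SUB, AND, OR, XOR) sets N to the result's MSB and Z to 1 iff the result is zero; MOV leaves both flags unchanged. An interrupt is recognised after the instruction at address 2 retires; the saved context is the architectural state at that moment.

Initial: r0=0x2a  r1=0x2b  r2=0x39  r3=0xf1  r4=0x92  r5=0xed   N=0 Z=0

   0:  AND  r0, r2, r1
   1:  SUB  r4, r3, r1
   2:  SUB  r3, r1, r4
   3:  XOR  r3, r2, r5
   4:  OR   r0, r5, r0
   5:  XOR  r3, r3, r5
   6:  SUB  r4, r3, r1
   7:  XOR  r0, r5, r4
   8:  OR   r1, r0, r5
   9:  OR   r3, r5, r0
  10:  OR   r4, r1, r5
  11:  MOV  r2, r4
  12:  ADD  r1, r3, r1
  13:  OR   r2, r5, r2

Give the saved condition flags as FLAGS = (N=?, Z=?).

after  0: r0=0x29 r1=0x2b r2=0x39 r3=0xf1 r4=0x92 r5=0xed  N=0 Z=0
after  1: r0=0x29 r1=0x2b r2=0x39 r3=0xf1 r4=0xc6 r5=0xed  N=1 Z=0
after  2: r0=0x29 r1=0x2b r2=0x39 r3=0x65 r4=0xc6 r5=0xed  N=0 Z=0
-- IRQ taken; context saved, return-PC = 3 --

FLAGS = (N=0, Z=0)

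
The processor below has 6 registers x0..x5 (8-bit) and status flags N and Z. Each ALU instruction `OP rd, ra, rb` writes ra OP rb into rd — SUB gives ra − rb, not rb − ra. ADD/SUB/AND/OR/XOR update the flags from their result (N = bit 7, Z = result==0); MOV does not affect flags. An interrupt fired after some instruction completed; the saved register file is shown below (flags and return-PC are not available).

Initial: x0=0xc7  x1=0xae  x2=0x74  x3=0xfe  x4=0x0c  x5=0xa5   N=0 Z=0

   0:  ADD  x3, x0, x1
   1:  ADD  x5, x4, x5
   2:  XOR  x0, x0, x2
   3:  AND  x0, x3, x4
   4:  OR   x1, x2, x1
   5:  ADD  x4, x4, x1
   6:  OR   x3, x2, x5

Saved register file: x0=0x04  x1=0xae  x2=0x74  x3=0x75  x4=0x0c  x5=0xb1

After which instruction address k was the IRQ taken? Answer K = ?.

after  0: x0=0xc7 x1=0xae x2=0x74 x3=0x75 x4=0x0c x5=0xa5  N=0 Z=0
after  1: x0=0xc7 x1=0xae x2=0x74 x3=0x75 x4=0x0c x5=0xb1  N=1 Z=0
after  2: x0=0xb3 x1=0xae x2=0x74 x3=0x75 x4=0x0c x5=0xb1  N=1 Z=0
after  3: x0=0x04 x1=0xae x2=0x74 x3=0x75 x4=0x0c x5=0xb1  N=0 Z=0
-- IRQ taken; context saved, return-PC = 4 --

K = 3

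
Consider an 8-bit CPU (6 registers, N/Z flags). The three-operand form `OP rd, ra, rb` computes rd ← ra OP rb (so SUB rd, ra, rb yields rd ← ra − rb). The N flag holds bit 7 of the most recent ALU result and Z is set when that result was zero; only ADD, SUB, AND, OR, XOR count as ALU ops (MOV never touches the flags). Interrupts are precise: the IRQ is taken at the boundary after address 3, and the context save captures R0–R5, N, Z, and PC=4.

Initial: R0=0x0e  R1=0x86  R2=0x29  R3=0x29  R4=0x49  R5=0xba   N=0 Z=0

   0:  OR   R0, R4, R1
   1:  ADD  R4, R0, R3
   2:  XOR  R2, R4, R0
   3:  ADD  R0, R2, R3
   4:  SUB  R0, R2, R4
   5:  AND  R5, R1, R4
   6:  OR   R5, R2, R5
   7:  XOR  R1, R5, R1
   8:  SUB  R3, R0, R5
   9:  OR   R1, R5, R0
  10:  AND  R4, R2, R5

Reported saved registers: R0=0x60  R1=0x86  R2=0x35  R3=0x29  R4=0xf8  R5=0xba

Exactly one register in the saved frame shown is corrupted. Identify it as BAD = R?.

after  0: R0=0xcf R1=0x86 R2=0x29 R3=0x29 R4=0x49 R5=0xba  N=1 Z=0
after  1: R0=0xcf R1=0x86 R2=0x29 R3=0x29 R4=0xf8 R5=0xba  N=1 Z=0
after  2: R0=0xcf R1=0x86 R2=0x37 R3=0x29 R4=0xf8 R5=0xba  N=0 Z=0
after  3: R0=0x60 R1=0x86 R2=0x37 R3=0x29 R4=0xf8 R5=0xba  N=0 Z=0
-- IRQ taken; context saved, return-PC = 4 --
mismatch: R2: reported 0x35 vs actual 0x37

BAD = R2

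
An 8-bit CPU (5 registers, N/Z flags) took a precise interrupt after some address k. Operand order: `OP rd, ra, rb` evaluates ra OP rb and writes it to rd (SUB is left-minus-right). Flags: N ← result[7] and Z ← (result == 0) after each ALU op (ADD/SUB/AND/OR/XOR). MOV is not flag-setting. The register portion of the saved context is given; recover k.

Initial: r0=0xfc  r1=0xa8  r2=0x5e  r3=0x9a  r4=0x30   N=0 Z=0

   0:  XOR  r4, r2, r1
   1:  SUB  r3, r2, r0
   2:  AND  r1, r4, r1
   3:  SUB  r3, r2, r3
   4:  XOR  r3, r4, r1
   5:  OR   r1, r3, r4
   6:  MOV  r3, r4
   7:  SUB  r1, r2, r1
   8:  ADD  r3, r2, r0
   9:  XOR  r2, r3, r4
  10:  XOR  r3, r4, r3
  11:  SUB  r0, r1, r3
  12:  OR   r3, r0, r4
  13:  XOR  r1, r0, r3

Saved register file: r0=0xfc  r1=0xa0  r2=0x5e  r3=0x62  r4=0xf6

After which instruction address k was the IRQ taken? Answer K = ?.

K = 2

after  0: r0=0xfc r1=0xa8 r2=0x5e r3=0x9a r4=0xf6  N=1 Z=0
after  1: r0=0xfc r1=0xa8 r2=0x5e r3=0x62 r4=0xf6  N=0 Z=0
after  2: r0=0xfc r1=0xa0 r2=0x5e r3=0x62 r4=0xf6  N=1 Z=0
-- IRQ taken; context saved, return-PC = 3 --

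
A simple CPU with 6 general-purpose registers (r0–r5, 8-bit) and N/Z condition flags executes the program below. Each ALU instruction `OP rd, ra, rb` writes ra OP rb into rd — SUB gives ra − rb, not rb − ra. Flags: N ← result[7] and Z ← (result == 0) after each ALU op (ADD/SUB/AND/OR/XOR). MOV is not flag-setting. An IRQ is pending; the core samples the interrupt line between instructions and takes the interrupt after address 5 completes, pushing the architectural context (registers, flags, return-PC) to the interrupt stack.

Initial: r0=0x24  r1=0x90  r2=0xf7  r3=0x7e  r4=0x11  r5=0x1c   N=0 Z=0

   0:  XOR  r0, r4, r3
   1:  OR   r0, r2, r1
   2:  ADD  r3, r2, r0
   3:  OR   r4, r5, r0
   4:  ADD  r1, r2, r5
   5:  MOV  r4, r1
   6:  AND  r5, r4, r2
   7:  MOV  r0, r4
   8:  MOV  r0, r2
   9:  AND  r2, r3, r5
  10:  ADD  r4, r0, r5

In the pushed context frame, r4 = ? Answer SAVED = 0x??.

SAVED = 0x13

after  0: r0=0x6f r1=0x90 r2=0xf7 r3=0x7e r4=0x11 r5=0x1c  N=0 Z=0
after  1: r0=0xf7 r1=0x90 r2=0xf7 r3=0x7e r4=0x11 r5=0x1c  N=1 Z=0
after  2: r0=0xf7 r1=0x90 r2=0xf7 r3=0xee r4=0x11 r5=0x1c  N=1 Z=0
after  3: r0=0xf7 r1=0x90 r2=0xf7 r3=0xee r4=0xff r5=0x1c  N=1 Z=0
after  4: r0=0xf7 r1=0x13 r2=0xf7 r3=0xee r4=0xff r5=0x1c  N=0 Z=0
after  5: r0=0xf7 r1=0x13 r2=0xf7 r3=0xee r4=0x13 r5=0x1c  N=0 Z=0
-- IRQ taken; context saved, return-PC = 6 --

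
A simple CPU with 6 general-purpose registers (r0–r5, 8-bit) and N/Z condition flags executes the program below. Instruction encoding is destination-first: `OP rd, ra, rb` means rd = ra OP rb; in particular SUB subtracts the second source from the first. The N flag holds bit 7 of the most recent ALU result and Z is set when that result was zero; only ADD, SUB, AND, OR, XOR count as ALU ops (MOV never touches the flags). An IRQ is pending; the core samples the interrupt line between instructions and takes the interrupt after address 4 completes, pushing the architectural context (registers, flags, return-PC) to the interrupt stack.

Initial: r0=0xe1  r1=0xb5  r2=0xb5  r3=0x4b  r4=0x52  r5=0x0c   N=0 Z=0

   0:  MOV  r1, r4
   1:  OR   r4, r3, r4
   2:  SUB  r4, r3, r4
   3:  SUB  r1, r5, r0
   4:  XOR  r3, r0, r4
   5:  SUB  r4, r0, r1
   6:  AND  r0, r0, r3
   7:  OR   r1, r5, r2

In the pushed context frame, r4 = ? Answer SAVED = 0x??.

SAVED = 0xf0

after  0: r0=0xe1 r1=0x52 r2=0xb5 r3=0x4b r4=0x52 r5=0x0c  N=0 Z=0
after  1: r0=0xe1 r1=0x52 r2=0xb5 r3=0x4b r4=0x5b r5=0x0c  N=0 Z=0
after  2: r0=0xe1 r1=0x52 r2=0xb5 r3=0x4b r4=0xf0 r5=0x0c  N=1 Z=0
after  3: r0=0xe1 r1=0x2b r2=0xb5 r3=0x4b r4=0xf0 r5=0x0c  N=0 Z=0
after  4: r0=0xe1 r1=0x2b r2=0xb5 r3=0x11 r4=0xf0 r5=0x0c  N=0 Z=0
-- IRQ taken; context saved, return-PC = 5 --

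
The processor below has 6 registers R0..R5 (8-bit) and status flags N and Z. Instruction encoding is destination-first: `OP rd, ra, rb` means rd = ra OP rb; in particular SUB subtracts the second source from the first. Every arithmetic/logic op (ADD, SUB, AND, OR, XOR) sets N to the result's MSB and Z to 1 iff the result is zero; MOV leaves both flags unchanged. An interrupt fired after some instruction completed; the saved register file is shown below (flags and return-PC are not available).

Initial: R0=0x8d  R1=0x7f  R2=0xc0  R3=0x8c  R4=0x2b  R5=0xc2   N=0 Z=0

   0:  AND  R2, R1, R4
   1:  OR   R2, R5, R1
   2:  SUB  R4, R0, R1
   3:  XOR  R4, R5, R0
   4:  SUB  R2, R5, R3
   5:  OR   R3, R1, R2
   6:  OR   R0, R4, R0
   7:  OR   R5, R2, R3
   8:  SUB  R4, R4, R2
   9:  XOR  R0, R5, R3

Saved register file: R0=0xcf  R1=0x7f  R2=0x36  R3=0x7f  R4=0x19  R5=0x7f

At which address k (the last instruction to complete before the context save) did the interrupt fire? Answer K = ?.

after  0: R0=0x8d R1=0x7f R2=0x2b R3=0x8c R4=0x2b R5=0xc2  N=0 Z=0
after  1: R0=0x8d R1=0x7f R2=0xff R3=0x8c R4=0x2b R5=0xc2  N=1 Z=0
after  2: R0=0x8d R1=0x7f R2=0xff R3=0x8c R4=0x0e R5=0xc2  N=0 Z=0
after  3: R0=0x8d R1=0x7f R2=0xff R3=0x8c R4=0x4f R5=0xc2  N=0 Z=0
after  4: R0=0x8d R1=0x7f R2=0x36 R3=0x8c R4=0x4f R5=0xc2  N=0 Z=0
after  5: R0=0x8d R1=0x7f R2=0x36 R3=0x7f R4=0x4f R5=0xc2  N=0 Z=0
after  6: R0=0xcf R1=0x7f R2=0x36 R3=0x7f R4=0x4f R5=0xc2  N=1 Z=0
after  7: R0=0xcf R1=0x7f R2=0x36 R3=0x7f R4=0x4f R5=0x7f  N=0 Z=0
after  8: R0=0xcf R1=0x7f R2=0x36 R3=0x7f R4=0x19 R5=0x7f  N=0 Z=0
-- IRQ taken; context saved, return-PC = 9 --

K = 8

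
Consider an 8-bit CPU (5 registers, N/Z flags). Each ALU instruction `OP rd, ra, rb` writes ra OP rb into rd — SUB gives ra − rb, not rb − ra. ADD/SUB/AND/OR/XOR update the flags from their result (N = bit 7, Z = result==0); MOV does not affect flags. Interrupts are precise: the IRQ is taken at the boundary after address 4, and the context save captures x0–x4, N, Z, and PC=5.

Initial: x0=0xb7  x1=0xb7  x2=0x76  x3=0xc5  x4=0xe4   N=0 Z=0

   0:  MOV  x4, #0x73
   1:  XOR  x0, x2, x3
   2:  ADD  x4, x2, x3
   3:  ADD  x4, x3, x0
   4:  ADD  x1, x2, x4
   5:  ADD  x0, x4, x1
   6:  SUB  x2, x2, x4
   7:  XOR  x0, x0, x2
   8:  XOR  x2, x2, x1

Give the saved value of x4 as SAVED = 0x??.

after  0: x0=0xb7 x1=0xb7 x2=0x76 x3=0xc5 x4=0x73  N=0 Z=0
after  1: x0=0xb3 x1=0xb7 x2=0x76 x3=0xc5 x4=0x73  N=1 Z=0
after  2: x0=0xb3 x1=0xb7 x2=0x76 x3=0xc5 x4=0x3b  N=0 Z=0
after  3: x0=0xb3 x1=0xb7 x2=0x76 x3=0xc5 x4=0x78  N=0 Z=0
after  4: x0=0xb3 x1=0xee x2=0x76 x3=0xc5 x4=0x78  N=1 Z=0
-- IRQ taken; context saved, return-PC = 5 --

SAVED = 0x78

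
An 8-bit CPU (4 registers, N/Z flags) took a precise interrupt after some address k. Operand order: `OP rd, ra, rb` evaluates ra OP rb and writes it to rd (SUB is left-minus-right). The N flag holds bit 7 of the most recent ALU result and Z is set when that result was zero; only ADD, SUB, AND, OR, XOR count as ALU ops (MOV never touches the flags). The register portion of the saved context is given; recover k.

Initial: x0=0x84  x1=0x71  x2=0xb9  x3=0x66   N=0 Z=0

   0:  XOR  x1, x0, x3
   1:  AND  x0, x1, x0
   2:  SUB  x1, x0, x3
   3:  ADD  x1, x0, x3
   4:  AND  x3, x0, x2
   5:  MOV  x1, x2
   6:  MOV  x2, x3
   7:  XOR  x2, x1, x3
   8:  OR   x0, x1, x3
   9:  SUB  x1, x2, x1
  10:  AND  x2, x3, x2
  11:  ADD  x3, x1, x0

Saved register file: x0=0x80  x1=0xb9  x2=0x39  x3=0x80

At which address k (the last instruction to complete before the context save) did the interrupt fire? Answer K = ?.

K = 7

after  0: x0=0x84 x1=0xe2 x2=0xb9 x3=0x66  N=1 Z=0
after  1: x0=0x80 x1=0xe2 x2=0xb9 x3=0x66  N=1 Z=0
after  2: x0=0x80 x1=0x1a x2=0xb9 x3=0x66  N=0 Z=0
after  3: x0=0x80 x1=0xe6 x2=0xb9 x3=0x66  N=1 Z=0
after  4: x0=0x80 x1=0xe6 x2=0xb9 x3=0x80  N=1 Z=0
after  5: x0=0x80 x1=0xb9 x2=0xb9 x3=0x80  N=1 Z=0
after  6: x0=0x80 x1=0xb9 x2=0x80 x3=0x80  N=1 Z=0
after  7: x0=0x80 x1=0xb9 x2=0x39 x3=0x80  N=0 Z=0
-- IRQ taken; context saved, return-PC = 8 --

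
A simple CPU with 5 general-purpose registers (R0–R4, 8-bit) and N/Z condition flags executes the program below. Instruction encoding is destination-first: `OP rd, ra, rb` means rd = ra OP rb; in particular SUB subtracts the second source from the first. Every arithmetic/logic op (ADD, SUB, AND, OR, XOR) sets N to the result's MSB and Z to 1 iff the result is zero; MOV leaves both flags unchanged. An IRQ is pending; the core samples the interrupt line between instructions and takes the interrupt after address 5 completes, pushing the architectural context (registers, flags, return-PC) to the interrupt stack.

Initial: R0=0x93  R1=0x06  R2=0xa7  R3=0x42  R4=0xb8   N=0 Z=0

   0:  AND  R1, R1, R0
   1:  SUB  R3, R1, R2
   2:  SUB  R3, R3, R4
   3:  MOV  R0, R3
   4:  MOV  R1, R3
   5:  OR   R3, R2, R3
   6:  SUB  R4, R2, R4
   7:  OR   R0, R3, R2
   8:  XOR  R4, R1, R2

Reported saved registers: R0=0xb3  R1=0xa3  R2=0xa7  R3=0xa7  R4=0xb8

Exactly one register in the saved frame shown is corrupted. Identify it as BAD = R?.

BAD = R0

after  0: R0=0x93 R1=0x02 R2=0xa7 R3=0x42 R4=0xb8  N=0 Z=0
after  1: R0=0x93 R1=0x02 R2=0xa7 R3=0x5b R4=0xb8  N=0 Z=0
after  2: R0=0x93 R1=0x02 R2=0xa7 R3=0xa3 R4=0xb8  N=1 Z=0
after  3: R0=0xa3 R1=0x02 R2=0xa7 R3=0xa3 R4=0xb8  N=1 Z=0
after  4: R0=0xa3 R1=0xa3 R2=0xa7 R3=0xa3 R4=0xb8  N=1 Z=0
after  5: R0=0xa3 R1=0xa3 R2=0xa7 R3=0xa7 R4=0xb8  N=1 Z=0
-- IRQ taken; context saved, return-PC = 6 --
mismatch: R0: reported 0xb3 vs actual 0xa3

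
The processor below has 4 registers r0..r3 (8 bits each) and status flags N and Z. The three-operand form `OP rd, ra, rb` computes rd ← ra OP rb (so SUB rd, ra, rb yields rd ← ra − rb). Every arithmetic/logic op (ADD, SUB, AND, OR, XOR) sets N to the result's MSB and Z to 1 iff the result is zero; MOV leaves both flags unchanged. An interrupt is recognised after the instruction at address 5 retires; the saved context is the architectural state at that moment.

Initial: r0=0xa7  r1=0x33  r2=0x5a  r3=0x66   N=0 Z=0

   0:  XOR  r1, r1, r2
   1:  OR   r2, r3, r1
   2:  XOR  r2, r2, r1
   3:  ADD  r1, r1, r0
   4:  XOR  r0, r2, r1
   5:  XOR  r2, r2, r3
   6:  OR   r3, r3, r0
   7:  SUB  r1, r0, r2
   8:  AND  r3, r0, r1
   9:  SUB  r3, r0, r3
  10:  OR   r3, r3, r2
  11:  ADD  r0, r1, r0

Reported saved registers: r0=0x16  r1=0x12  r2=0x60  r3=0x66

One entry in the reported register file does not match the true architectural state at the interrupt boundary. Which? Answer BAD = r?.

after  0: r0=0xa7 r1=0x69 r2=0x5a r3=0x66  N=0 Z=0
after  1: r0=0xa7 r1=0x69 r2=0x6f r3=0x66  N=0 Z=0
after  2: r0=0xa7 r1=0x69 r2=0x06 r3=0x66  N=0 Z=0
after  3: r0=0xa7 r1=0x10 r2=0x06 r3=0x66  N=0 Z=0
after  4: r0=0x16 r1=0x10 r2=0x06 r3=0x66  N=0 Z=0
after  5: r0=0x16 r1=0x10 r2=0x60 r3=0x66  N=0 Z=0
-- IRQ taken; context saved, return-PC = 6 --
mismatch: r1: reported 0x12 vs actual 0x10

BAD = r1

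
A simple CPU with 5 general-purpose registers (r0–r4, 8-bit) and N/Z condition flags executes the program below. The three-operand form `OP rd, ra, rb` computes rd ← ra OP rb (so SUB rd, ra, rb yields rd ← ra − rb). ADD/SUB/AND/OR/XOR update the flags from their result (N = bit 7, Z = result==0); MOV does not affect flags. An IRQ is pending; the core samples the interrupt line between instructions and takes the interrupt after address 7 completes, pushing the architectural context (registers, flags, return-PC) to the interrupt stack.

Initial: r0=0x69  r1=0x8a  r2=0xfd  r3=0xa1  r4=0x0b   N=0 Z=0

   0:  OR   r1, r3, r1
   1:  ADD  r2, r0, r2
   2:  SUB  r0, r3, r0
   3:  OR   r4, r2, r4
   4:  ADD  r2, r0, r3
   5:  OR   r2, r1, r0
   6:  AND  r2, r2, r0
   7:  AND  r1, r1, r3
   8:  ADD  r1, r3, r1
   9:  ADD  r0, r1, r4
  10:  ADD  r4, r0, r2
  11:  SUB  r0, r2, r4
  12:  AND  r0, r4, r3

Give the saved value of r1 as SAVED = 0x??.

after  0: r0=0x69 r1=0xab r2=0xfd r3=0xa1 r4=0x0b  N=1 Z=0
after  1: r0=0x69 r1=0xab r2=0x66 r3=0xa1 r4=0x0b  N=0 Z=0
after  2: r0=0x38 r1=0xab r2=0x66 r3=0xa1 r4=0x0b  N=0 Z=0
after  3: r0=0x38 r1=0xab r2=0x66 r3=0xa1 r4=0x6f  N=0 Z=0
after  4: r0=0x38 r1=0xab r2=0xd9 r3=0xa1 r4=0x6f  N=1 Z=0
after  5: r0=0x38 r1=0xab r2=0xbb r3=0xa1 r4=0x6f  N=1 Z=0
after  6: r0=0x38 r1=0xab r2=0x38 r3=0xa1 r4=0x6f  N=0 Z=0
after  7: r0=0x38 r1=0xa1 r2=0x38 r3=0xa1 r4=0x6f  N=1 Z=0
-- IRQ taken; context saved, return-PC = 8 --

SAVED = 0xa1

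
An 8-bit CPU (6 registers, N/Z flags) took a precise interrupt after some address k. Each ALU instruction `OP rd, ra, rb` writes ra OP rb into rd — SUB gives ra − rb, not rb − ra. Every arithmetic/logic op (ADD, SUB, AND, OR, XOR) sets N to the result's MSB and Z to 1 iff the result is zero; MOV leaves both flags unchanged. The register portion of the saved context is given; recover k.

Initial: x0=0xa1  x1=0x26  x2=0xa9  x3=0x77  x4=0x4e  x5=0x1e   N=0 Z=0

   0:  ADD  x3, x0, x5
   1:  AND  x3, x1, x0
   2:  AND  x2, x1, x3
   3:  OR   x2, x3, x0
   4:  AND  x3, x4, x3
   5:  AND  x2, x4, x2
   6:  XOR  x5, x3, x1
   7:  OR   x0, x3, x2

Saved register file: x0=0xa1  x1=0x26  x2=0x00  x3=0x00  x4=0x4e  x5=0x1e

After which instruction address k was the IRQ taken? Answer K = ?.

K = 5

after  0: x0=0xa1 x1=0x26 x2=0xa9 x3=0xbf x4=0x4e x5=0x1e  N=1 Z=0
after  1: x0=0xa1 x1=0x26 x2=0xa9 x3=0x20 x4=0x4e x5=0x1e  N=0 Z=0
after  2: x0=0xa1 x1=0x26 x2=0x20 x3=0x20 x4=0x4e x5=0x1e  N=0 Z=0
after  3: x0=0xa1 x1=0x26 x2=0xa1 x3=0x20 x4=0x4e x5=0x1e  N=1 Z=0
after  4: x0=0xa1 x1=0x26 x2=0xa1 x3=0x00 x4=0x4e x5=0x1e  N=0 Z=1
after  5: x0=0xa1 x1=0x26 x2=0x00 x3=0x00 x4=0x4e x5=0x1e  N=0 Z=1
-- IRQ taken; context saved, return-PC = 6 --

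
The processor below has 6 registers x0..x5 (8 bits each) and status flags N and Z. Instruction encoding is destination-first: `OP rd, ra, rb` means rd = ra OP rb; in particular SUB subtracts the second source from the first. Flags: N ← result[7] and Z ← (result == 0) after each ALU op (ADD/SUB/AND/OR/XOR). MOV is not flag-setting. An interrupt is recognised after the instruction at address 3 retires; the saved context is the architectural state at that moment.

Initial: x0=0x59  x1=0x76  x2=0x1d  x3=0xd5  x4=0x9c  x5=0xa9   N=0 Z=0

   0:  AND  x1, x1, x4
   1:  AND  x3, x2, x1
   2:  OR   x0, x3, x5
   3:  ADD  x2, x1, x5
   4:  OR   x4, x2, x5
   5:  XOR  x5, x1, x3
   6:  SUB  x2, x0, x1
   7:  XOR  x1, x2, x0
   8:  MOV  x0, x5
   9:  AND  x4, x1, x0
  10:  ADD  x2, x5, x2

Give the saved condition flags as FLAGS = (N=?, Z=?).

after  0: x0=0x59 x1=0x14 x2=0x1d x3=0xd5 x4=0x9c x5=0xa9  N=0 Z=0
after  1: x0=0x59 x1=0x14 x2=0x1d x3=0x14 x4=0x9c x5=0xa9  N=0 Z=0
after  2: x0=0xbd x1=0x14 x2=0x1d x3=0x14 x4=0x9c x5=0xa9  N=1 Z=0
after  3: x0=0xbd x1=0x14 x2=0xbd x3=0x14 x4=0x9c x5=0xa9  N=1 Z=0
-- IRQ taken; context saved, return-PC = 4 --

FLAGS = (N=1, Z=0)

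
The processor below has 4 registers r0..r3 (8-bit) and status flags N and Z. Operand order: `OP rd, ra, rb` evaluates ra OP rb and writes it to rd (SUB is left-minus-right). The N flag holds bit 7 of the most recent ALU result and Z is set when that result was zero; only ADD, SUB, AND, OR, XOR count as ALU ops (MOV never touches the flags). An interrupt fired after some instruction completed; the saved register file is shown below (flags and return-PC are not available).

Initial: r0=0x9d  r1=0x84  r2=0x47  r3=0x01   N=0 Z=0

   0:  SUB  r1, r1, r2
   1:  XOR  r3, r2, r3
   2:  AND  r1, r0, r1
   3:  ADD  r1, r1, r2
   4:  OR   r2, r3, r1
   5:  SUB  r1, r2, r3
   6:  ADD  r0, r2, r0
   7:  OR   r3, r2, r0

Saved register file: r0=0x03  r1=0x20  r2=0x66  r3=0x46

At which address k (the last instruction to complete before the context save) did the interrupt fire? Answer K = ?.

after  0: r0=0x9d r1=0x3d r2=0x47 r3=0x01  N=0 Z=0
after  1: r0=0x9d r1=0x3d r2=0x47 r3=0x46  N=0 Z=0
after  2: r0=0x9d r1=0x1d r2=0x47 r3=0x46  N=0 Z=0
after  3: r0=0x9d r1=0x64 r2=0x47 r3=0x46  N=0 Z=0
after  4: r0=0x9d r1=0x64 r2=0x66 r3=0x46  N=0 Z=0
after  5: r0=0x9d r1=0x20 r2=0x66 r3=0x46  N=0 Z=0
after  6: r0=0x03 r1=0x20 r2=0x66 r3=0x46  N=0 Z=0
-- IRQ taken; context saved, return-PC = 7 --

K = 6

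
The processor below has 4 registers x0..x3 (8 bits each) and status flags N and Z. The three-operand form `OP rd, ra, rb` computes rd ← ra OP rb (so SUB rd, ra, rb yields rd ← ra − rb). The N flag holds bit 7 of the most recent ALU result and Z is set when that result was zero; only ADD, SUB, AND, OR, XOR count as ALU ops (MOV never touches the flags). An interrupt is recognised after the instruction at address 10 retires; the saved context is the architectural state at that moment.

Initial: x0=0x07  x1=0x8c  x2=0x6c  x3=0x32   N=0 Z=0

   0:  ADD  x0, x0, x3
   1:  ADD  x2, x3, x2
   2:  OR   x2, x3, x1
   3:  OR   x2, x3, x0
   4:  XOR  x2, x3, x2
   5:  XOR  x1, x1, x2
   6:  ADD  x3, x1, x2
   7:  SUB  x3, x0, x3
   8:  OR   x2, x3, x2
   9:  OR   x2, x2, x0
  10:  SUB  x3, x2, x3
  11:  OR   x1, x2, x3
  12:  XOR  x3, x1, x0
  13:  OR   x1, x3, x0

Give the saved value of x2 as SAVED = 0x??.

after  0: x0=0x39 x1=0x8c x2=0x6c x3=0x32  N=0 Z=0
after  1: x0=0x39 x1=0x8c x2=0x9e x3=0x32  N=1 Z=0
after  2: x0=0x39 x1=0x8c x2=0xbe x3=0x32  N=1 Z=0
after  3: x0=0x39 x1=0x8c x2=0x3b x3=0x32  N=0 Z=0
after  4: x0=0x39 x1=0x8c x2=0x09 x3=0x32  N=0 Z=0
after  5: x0=0x39 x1=0x85 x2=0x09 x3=0x32  N=1 Z=0
after  6: x0=0x39 x1=0x85 x2=0x09 x3=0x8e  N=1 Z=0
after  7: x0=0x39 x1=0x85 x2=0x09 x3=0xab  N=1 Z=0
after  8: x0=0x39 x1=0x85 x2=0xab x3=0xab  N=1 Z=0
after  9: x0=0x39 x1=0x85 x2=0xbb x3=0xab  N=1 Z=0
after 10: x0=0x39 x1=0x85 x2=0xbb x3=0x10  N=0 Z=0
-- IRQ taken; context saved, return-PC = 11 --

SAVED = 0xbb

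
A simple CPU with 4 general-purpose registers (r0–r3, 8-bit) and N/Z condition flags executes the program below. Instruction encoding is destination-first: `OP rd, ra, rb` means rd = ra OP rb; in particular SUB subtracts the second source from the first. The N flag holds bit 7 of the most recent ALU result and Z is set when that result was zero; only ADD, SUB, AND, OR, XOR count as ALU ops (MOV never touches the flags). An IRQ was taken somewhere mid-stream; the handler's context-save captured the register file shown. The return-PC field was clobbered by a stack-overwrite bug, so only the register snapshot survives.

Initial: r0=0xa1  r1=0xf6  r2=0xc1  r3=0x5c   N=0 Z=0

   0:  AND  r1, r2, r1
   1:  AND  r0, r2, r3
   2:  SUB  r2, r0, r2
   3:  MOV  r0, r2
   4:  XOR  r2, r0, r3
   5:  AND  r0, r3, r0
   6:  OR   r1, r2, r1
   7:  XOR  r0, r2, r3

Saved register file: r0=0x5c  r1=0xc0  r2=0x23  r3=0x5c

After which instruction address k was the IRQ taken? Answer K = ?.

after  0: r0=0xa1 r1=0xc0 r2=0xc1 r3=0x5c  N=1 Z=0
after  1: r0=0x40 r1=0xc0 r2=0xc1 r3=0x5c  N=0 Z=0
after  2: r0=0x40 r1=0xc0 r2=0x7f r3=0x5c  N=0 Z=0
after  3: r0=0x7f r1=0xc0 r2=0x7f r3=0x5c  N=0 Z=0
after  4: r0=0x7f r1=0xc0 r2=0x23 r3=0x5c  N=0 Z=0
after  5: r0=0x5c r1=0xc0 r2=0x23 r3=0x5c  N=0 Z=0
-- IRQ taken; context saved, return-PC = 6 --

K = 5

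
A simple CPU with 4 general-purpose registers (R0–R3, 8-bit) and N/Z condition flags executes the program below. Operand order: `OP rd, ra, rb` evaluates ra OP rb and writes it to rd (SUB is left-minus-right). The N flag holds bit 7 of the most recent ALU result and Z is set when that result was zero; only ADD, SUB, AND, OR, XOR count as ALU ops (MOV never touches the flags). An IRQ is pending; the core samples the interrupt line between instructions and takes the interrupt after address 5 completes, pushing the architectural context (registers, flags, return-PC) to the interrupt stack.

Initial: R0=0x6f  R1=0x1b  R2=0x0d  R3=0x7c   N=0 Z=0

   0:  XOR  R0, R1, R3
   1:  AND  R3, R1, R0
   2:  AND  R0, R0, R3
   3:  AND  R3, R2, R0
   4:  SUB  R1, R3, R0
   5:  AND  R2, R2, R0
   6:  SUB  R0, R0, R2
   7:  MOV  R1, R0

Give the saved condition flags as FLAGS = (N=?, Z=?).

FLAGS = (N=0, Z=0)

after  0: R0=0x67 R1=0x1b R2=0x0d R3=0x7c  N=0 Z=0
after  1: R0=0x67 R1=0x1b R2=0x0d R3=0x03  N=0 Z=0
after  2: R0=0x03 R1=0x1b R2=0x0d R3=0x03  N=0 Z=0
after  3: R0=0x03 R1=0x1b R2=0x0d R3=0x01  N=0 Z=0
after  4: R0=0x03 R1=0xfe R2=0x0d R3=0x01  N=1 Z=0
after  5: R0=0x03 R1=0xfe R2=0x01 R3=0x01  N=0 Z=0
-- IRQ taken; context saved, return-PC = 6 --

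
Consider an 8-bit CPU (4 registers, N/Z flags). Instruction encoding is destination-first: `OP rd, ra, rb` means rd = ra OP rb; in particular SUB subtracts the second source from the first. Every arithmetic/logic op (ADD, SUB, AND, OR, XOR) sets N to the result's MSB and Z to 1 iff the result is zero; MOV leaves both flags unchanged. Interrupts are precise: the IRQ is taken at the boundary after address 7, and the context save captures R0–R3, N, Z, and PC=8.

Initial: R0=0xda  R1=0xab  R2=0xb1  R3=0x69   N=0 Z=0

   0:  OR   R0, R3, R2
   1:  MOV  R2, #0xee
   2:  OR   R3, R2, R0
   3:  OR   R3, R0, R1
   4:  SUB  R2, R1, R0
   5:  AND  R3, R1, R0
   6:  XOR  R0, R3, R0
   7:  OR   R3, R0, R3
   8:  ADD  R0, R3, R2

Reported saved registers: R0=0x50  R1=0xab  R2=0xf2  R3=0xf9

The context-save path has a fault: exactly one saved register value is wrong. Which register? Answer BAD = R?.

after  0: R0=0xf9 R1=0xab R2=0xb1 R3=0x69  N=1 Z=0
after  1: R0=0xf9 R1=0xab R2=0xee R3=0x69  N=1 Z=0
after  2: R0=0xf9 R1=0xab R2=0xee R3=0xff  N=1 Z=0
after  3: R0=0xf9 R1=0xab R2=0xee R3=0xfb  N=1 Z=0
after  4: R0=0xf9 R1=0xab R2=0xb2 R3=0xfb  N=1 Z=0
after  5: R0=0xf9 R1=0xab R2=0xb2 R3=0xa9  N=1 Z=0
after  6: R0=0x50 R1=0xab R2=0xb2 R3=0xa9  N=0 Z=0
after  7: R0=0x50 R1=0xab R2=0xb2 R3=0xf9  N=1 Z=0
-- IRQ taken; context saved, return-PC = 8 --
mismatch: R2: reported 0xf2 vs actual 0xb2

BAD = R2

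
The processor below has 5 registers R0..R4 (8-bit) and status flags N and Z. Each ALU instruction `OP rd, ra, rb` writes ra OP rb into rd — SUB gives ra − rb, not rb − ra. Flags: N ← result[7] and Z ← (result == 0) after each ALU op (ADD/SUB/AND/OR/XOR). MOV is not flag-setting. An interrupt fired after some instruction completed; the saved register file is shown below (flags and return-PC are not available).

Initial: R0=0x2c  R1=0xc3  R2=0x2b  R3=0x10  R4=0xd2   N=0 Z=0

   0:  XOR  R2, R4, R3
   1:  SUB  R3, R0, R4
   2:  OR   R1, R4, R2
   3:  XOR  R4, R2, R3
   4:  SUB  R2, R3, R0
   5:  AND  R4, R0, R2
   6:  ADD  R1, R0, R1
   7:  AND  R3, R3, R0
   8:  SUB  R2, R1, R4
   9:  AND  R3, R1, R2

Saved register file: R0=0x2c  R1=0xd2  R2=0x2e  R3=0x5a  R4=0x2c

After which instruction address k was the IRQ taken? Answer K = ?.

K = 5

after  0: R0=0x2c R1=0xc3 R2=0xc2 R3=0x10 R4=0xd2  N=1 Z=0
after  1: R0=0x2c R1=0xc3 R2=0xc2 R3=0x5a R4=0xd2  N=0 Z=0
after  2: R0=0x2c R1=0xd2 R2=0xc2 R3=0x5a R4=0xd2  N=1 Z=0
after  3: R0=0x2c R1=0xd2 R2=0xc2 R3=0x5a R4=0x98  N=1 Z=0
after  4: R0=0x2c R1=0xd2 R2=0x2e R3=0x5a R4=0x98  N=0 Z=0
after  5: R0=0x2c R1=0xd2 R2=0x2e R3=0x5a R4=0x2c  N=0 Z=0
-- IRQ taken; context saved, return-PC = 6 --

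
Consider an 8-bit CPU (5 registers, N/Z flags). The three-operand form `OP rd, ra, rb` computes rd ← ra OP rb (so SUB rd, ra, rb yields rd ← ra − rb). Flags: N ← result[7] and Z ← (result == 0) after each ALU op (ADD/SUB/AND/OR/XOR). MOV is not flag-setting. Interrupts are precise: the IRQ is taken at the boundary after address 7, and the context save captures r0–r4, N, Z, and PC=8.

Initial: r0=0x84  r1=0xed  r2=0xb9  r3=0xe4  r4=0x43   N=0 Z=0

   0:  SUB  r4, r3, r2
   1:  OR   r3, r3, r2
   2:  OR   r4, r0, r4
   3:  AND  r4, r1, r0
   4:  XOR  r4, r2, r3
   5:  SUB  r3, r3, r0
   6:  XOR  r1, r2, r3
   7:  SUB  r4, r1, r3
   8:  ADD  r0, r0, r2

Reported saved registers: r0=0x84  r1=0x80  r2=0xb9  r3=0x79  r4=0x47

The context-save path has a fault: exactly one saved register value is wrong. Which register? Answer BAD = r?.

BAD = r1

after  0: r0=0x84 r1=0xed r2=0xb9 r3=0xe4 r4=0x2b  N=0 Z=0
after  1: r0=0x84 r1=0xed r2=0xb9 r3=0xfd r4=0x2b  N=1 Z=0
after  2: r0=0x84 r1=0xed r2=0xb9 r3=0xfd r4=0xaf  N=1 Z=0
after  3: r0=0x84 r1=0xed r2=0xb9 r3=0xfd r4=0x84  N=1 Z=0
after  4: r0=0x84 r1=0xed r2=0xb9 r3=0xfd r4=0x44  N=0 Z=0
after  5: r0=0x84 r1=0xed r2=0xb9 r3=0x79 r4=0x44  N=0 Z=0
after  6: r0=0x84 r1=0xc0 r2=0xb9 r3=0x79 r4=0x44  N=1 Z=0
after  7: r0=0x84 r1=0xc0 r2=0xb9 r3=0x79 r4=0x47  N=0 Z=0
-- IRQ taken; context saved, return-PC = 8 --
mismatch: r1: reported 0x80 vs actual 0xc0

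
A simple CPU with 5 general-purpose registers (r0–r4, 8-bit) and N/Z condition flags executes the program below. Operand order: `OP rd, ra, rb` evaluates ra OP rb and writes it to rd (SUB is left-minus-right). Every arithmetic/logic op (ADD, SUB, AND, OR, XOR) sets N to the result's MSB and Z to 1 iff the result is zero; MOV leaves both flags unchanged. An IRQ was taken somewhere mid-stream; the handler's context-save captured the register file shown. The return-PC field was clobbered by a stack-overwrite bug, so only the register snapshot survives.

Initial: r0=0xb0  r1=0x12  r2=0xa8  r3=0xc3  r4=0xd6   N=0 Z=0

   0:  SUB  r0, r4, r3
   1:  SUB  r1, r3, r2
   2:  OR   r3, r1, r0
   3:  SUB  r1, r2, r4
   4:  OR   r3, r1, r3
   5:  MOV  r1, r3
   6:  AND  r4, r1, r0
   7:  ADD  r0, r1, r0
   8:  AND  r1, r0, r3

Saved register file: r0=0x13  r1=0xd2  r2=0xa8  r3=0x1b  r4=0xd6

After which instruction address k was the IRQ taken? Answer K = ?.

after  0: r0=0x13 r1=0x12 r2=0xa8 r3=0xc3 r4=0xd6  N=0 Z=0
after  1: r0=0x13 r1=0x1b r2=0xa8 r3=0xc3 r4=0xd6  N=0 Z=0
after  2: r0=0x13 r1=0x1b r2=0xa8 r3=0x1b r4=0xd6  N=0 Z=0
after  3: r0=0x13 r1=0xd2 r2=0xa8 r3=0x1b r4=0xd6  N=1 Z=0
-- IRQ taken; context saved, return-PC = 4 --

K = 3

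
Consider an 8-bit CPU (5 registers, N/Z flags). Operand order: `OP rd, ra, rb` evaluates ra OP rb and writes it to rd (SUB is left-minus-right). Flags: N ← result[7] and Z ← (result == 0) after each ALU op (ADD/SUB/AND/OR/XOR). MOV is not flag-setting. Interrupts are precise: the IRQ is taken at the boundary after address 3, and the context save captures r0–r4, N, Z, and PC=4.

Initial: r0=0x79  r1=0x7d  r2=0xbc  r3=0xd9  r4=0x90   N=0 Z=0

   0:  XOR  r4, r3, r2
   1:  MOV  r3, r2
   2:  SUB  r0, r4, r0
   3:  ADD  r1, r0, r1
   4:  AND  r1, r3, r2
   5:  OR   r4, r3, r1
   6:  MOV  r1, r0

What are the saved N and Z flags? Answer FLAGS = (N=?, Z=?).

FLAGS = (N=0, Z=0)

after  0: r0=0x79 r1=0x7d r2=0xbc r3=0xd9 r4=0x65  N=0 Z=0
after  1: r0=0x79 r1=0x7d r2=0xbc r3=0xbc r4=0x65  N=0 Z=0
after  2: r0=0xec r1=0x7d r2=0xbc r3=0xbc r4=0x65  N=1 Z=0
after  3: r0=0xec r1=0x69 r2=0xbc r3=0xbc r4=0x65  N=0 Z=0
-- IRQ taken; context saved, return-PC = 4 --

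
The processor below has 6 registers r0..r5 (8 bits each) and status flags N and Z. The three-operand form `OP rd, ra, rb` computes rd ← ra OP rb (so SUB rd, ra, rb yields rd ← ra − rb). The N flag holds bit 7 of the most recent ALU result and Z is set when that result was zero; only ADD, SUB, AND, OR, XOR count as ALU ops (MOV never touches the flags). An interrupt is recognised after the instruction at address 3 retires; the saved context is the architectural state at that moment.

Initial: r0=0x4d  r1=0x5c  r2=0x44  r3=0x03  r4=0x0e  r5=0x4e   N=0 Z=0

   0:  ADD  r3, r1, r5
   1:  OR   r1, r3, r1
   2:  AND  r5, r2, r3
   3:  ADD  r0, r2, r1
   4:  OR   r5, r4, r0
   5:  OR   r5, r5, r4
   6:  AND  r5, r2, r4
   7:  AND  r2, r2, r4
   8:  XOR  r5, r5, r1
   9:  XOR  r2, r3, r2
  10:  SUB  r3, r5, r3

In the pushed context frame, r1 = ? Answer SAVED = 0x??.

after  0: r0=0x4d r1=0x5c r2=0x44 r3=0xaa r4=0x0e r5=0x4e  N=1 Z=0
after  1: r0=0x4d r1=0xfe r2=0x44 r3=0xaa r4=0x0e r5=0x4e  N=1 Z=0
after  2: r0=0x4d r1=0xfe r2=0x44 r3=0xaa r4=0x0e r5=0x00  N=0 Z=1
after  3: r0=0x42 r1=0xfe r2=0x44 r3=0xaa r4=0x0e r5=0x00  N=0 Z=0
-- IRQ taken; context saved, return-PC = 4 --

SAVED = 0xfe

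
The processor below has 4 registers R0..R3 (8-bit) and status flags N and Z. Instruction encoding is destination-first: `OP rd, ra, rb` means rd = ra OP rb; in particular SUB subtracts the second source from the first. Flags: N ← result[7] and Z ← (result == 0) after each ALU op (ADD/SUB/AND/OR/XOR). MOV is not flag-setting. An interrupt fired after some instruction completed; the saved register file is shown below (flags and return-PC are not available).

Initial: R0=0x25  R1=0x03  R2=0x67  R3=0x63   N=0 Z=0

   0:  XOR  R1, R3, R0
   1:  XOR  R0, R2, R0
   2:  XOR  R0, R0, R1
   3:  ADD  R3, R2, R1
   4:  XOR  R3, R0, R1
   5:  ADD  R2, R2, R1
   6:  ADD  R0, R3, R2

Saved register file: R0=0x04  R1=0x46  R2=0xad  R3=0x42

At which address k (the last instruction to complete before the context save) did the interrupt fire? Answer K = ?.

K = 5

after  0: R0=0x25 R1=0x46 R2=0x67 R3=0x63  N=0 Z=0
after  1: R0=0x42 R1=0x46 R2=0x67 R3=0x63  N=0 Z=0
after  2: R0=0x04 R1=0x46 R2=0x67 R3=0x63  N=0 Z=0
after  3: R0=0x04 R1=0x46 R2=0x67 R3=0xad  N=1 Z=0
after  4: R0=0x04 R1=0x46 R2=0x67 R3=0x42  N=0 Z=0
after  5: R0=0x04 R1=0x46 R2=0xad R3=0x42  N=1 Z=0
-- IRQ taken; context saved, return-PC = 6 --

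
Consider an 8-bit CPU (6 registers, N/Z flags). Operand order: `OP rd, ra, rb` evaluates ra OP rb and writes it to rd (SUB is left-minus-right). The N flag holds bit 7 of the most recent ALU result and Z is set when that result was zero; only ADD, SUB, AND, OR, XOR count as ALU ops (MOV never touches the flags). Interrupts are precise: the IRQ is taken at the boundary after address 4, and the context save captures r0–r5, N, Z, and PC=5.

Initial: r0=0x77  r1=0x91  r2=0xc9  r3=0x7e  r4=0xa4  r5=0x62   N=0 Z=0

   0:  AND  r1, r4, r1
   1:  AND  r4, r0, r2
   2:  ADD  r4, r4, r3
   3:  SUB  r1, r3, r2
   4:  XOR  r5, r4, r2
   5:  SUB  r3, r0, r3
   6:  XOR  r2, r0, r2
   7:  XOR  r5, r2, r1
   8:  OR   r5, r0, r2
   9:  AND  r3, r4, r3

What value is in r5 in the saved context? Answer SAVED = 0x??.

SAVED = 0x76

after  0: r0=0x77 r1=0x80 r2=0xc9 r3=0x7e r4=0xa4 r5=0x62  N=1 Z=0
after  1: r0=0x77 r1=0x80 r2=0xc9 r3=0x7e r4=0x41 r5=0x62  N=0 Z=0
after  2: r0=0x77 r1=0x80 r2=0xc9 r3=0x7e r4=0xbf r5=0x62  N=1 Z=0
after  3: r0=0x77 r1=0xb5 r2=0xc9 r3=0x7e r4=0xbf r5=0x62  N=1 Z=0
after  4: r0=0x77 r1=0xb5 r2=0xc9 r3=0x7e r4=0xbf r5=0x76  N=0 Z=0
-- IRQ taken; context saved, return-PC = 5 --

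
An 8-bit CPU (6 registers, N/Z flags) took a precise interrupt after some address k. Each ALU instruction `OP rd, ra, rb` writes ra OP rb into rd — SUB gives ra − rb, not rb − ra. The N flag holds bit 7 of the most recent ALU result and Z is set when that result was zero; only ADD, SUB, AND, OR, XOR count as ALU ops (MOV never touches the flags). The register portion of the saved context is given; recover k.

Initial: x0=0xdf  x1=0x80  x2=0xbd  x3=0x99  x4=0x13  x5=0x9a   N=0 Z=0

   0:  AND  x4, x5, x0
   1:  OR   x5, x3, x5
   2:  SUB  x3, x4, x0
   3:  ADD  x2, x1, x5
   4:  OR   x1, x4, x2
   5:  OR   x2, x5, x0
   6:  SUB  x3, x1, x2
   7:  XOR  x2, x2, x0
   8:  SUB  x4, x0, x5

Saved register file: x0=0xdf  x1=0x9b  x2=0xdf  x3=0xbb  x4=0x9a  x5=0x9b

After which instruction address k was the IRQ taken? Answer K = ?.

after  0: x0=0xdf x1=0x80 x2=0xbd x3=0x99 x4=0x9a x5=0x9a  N=1 Z=0
after  1: x0=0xdf x1=0x80 x2=0xbd x3=0x99 x4=0x9a x5=0x9b  N=1 Z=0
after  2: x0=0xdf x1=0x80 x2=0xbd x3=0xbb x4=0x9a x5=0x9b  N=1 Z=0
after  3: x0=0xdf x1=0x80 x2=0x1b x3=0xbb x4=0x9a x5=0x9b  N=0 Z=0
after  4: x0=0xdf x1=0x9b x2=0x1b x3=0xbb x4=0x9a x5=0x9b  N=1 Z=0
after  5: x0=0xdf x1=0x9b x2=0xdf x3=0xbb x4=0x9a x5=0x9b  N=1 Z=0
-- IRQ taken; context saved, return-PC = 6 --

K = 5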